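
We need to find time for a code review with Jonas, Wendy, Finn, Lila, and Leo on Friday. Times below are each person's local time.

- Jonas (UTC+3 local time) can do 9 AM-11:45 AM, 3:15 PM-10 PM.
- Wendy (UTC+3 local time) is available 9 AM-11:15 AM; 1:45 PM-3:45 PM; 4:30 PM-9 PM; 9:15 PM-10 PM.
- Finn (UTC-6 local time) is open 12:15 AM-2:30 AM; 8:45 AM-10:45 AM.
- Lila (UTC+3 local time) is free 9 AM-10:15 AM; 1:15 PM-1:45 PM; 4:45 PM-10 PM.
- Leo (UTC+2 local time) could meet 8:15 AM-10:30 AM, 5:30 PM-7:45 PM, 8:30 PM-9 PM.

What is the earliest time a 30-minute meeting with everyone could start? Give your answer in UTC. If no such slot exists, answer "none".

Jonas in UTC: 06:00-08:45, 12:15-19:00 (subtract 3h to convert from UTC+3).
Wendy in UTC: 06:00-08:15, 10:45-12:45, 13:30-18:00, 18:15-19:00 (subtract 3h to convert from UTC+3).
Finn in UTC: 06:15-08:30, 14:45-16:45 (add 6h to convert from UTC-6).
Lila in UTC: 06:00-07:15, 10:15-10:45, 13:45-19:00 (subtract 3h to convert from UTC+3).
Leo in UTC: 06:15-08:30, 15:30-17:45, 18:30-19:00 (subtract 2h to convert from UTC+2).
Jonas ∩ Wendy: 06:00-08:15, 12:15-12:45, 13:30-18:00, 18:15-19:00.
Jonas ∩ Wendy ∩ Finn: 06:15-08:15, 14:45-16:45.
Jonas ∩ Wendy ∩ Finn ∩ Lila: 06:15-07:15, 14:45-16:45.
Jonas ∩ Wendy ∩ Finn ∩ Lila ∩ Leo: 06:15-07:15, 15:30-16:45.
The first common window of at least 30 minutes is 06:15-07:15, so the earliest start is 06:15.

06:15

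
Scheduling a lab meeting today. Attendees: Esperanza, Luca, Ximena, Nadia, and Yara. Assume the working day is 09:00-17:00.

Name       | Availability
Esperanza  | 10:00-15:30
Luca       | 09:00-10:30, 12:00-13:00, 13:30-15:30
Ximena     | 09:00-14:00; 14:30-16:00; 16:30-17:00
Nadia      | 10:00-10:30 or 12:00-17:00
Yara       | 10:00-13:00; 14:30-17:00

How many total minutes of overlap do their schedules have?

150

Esperanza ∩ Luca: 10:00-10:30, 12:00-13:00, 13:30-15:30.
Esperanza ∩ Luca ∩ Ximena: 10:00-10:30, 12:00-13:00, 13:30-14:00, 14:30-15:30.
Esperanza ∩ Luca ∩ Ximena ∩ Nadia: 10:00-10:30, 12:00-13:00, 13:30-14:00, 14:30-15:30.
Esperanza ∩ Luca ∩ Ximena ∩ Nadia ∩ Yara: 10:00-10:30, 12:00-13:00, 14:30-15:30.
Summing the common windows: 30 + 60 + 60 = 150 minutes.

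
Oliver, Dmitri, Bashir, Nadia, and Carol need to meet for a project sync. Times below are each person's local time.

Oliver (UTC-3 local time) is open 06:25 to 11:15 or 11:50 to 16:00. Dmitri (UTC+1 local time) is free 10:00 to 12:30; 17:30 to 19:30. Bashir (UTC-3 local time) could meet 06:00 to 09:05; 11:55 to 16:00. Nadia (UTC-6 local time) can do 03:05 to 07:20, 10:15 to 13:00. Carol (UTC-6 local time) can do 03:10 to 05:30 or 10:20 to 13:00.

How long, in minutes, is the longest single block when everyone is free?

125

Oliver in UTC: 09:25-14:15, 14:50-19:00 (add 3h to convert from UTC-3).
Dmitri in UTC: 09:00-11:30, 16:30-18:30 (subtract 1h to convert from UTC+1).
Bashir in UTC: 09:00-12:05, 14:55-19:00 (add 3h to convert from UTC-3).
Nadia in UTC: 09:05-13:20, 16:15-19:00 (add 6h to convert from UTC-6).
Carol in UTC: 09:10-11:30, 16:20-19:00 (add 6h to convert from UTC-6).
Oliver ∩ Dmitri: 09:25-11:30, 16:30-18:30.
Oliver ∩ Dmitri ∩ Bashir: 09:25-11:30, 16:30-18:30.
Oliver ∩ Dmitri ∩ Bashir ∩ Nadia: 09:25-11:30, 16:30-18:30.
Oliver ∩ Dmitri ∩ Bashir ∩ Nadia ∩ Carol: 09:25-11:30, 16:30-18:30.
The longest is 09:25-11:30 at 125 minutes.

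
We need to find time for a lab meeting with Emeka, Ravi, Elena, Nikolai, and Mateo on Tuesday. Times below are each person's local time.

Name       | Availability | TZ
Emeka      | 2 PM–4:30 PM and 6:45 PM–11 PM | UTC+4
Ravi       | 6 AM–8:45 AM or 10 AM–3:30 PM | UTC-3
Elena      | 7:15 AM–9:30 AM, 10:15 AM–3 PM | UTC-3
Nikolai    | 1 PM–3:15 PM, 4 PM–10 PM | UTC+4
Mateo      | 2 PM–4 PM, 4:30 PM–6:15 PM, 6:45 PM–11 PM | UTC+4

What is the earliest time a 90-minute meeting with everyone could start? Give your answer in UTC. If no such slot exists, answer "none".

Emeka in UTC: 10:00-12:30, 14:45-19:00 (subtract 4h to convert from UTC+4).
Ravi in UTC: 09:00-11:45, 13:00-18:30 (add 3h to convert from UTC-3).
Elena in UTC: 10:15-12:30, 13:15-18:00 (add 3h to convert from UTC-3).
Nikolai in UTC: 09:00-11:15, 12:00-18:00 (subtract 4h to convert from UTC+4).
Mateo in UTC: 10:00-12:00, 12:30-14:15, 14:45-19:00 (subtract 4h to convert from UTC+4).
Emeka ∩ Ravi: 10:00-11:45, 14:45-18:30.
Emeka ∩ Ravi ∩ Elena: 10:15-11:45, 14:45-18:00.
Emeka ∩ Ravi ∩ Elena ∩ Nikolai: 10:15-11:15, 14:45-18:00.
Emeka ∩ Ravi ∩ Elena ∩ Nikolai ∩ Mateo: 10:15-11:15, 14:45-18:00.
Those are the intersection windows.
The first common window of at least 90 minutes is 14:45-18:00, so the earliest start is 14:45.

14:45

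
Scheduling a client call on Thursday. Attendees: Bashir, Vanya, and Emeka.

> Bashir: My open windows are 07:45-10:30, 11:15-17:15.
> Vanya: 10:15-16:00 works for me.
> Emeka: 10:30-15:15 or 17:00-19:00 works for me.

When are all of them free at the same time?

11:15-15:15

Bashir ∩ Vanya: 10:15-10:30, 11:15-16:00.
Bashir ∩ Vanya ∩ Emeka: 11:15-15:15.
So the common availability across everyone is 11:15-15:15.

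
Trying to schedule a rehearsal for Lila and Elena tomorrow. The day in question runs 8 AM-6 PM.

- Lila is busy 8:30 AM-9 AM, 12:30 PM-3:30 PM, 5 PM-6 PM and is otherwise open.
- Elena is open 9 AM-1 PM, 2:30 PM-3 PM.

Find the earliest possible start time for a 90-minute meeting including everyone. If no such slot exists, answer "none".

09:00

Lila free: 08:00-08:30, 09:00-12:30, 15:30-17:00 (invert busy blocks within the working day).
Elena free: 09:00-13:00, 14:30-15:00.
Lila ∩ Elena: 09:00-12:30.
The first common window of at least 90 minutes is 09:00-12:30, so the earliest start is 09:00.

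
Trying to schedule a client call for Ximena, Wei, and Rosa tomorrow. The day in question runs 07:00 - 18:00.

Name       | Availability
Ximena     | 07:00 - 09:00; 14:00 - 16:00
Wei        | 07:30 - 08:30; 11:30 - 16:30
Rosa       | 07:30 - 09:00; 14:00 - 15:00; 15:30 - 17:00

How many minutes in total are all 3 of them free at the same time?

150

Ximena ∩ Wei: 07:30-08:30, 14:00-16:00.
Ximena ∩ Wei ∩ Rosa: 07:30-08:30, 14:00-15:00, 15:30-16:00.
Summing the common windows: 60 + 60 + 30 = 150 minutes.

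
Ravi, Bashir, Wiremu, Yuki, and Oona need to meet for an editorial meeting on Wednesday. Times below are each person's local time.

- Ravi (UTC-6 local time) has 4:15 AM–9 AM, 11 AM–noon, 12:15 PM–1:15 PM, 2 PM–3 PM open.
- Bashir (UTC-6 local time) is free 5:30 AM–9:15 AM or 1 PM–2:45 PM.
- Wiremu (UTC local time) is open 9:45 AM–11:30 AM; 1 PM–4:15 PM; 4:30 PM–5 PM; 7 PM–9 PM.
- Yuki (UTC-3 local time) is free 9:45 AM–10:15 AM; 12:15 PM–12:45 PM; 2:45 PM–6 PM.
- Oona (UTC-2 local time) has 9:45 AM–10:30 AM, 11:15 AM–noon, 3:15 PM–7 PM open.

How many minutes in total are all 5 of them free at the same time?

60

Ravi in UTC: 10:15-15:00, 17:00-18:00, 18:15-19:15, 20:00-21:00 (add 6h to convert from UTC-6).
Bashir in UTC: 11:30-15:15, 19:00-20:45 (add 6h to convert from UTC-6).
Wiremu in UTC: 09:45-11:30, 13:00-16:15, 16:30-17:00, 19:00-21:00.
Yuki in UTC: 12:45-13:15, 15:15-15:45, 17:45-21:00 (add 3h to convert from UTC-3).
Oona in UTC: 11:45-12:30, 13:15-14:00, 17:15-21:00 (add 2h to convert from UTC-2).
Ravi ∩ Bashir: 11:30-15:00, 19:00-19:15, 20:00-20:45.
Ravi ∩ Bashir ∩ Wiremu: 13:00-15:00, 19:00-19:15, 20:00-20:45.
Ravi ∩ Bashir ∩ Wiremu ∩ Yuki: 13:00-13:15, 19:00-19:15, 20:00-20:45.
Ravi ∩ Bashir ∩ Wiremu ∩ Yuki ∩ Oona: 19:00-19:15, 20:00-20:45.
Summing the common windows: 15 + 45 = 60 minutes.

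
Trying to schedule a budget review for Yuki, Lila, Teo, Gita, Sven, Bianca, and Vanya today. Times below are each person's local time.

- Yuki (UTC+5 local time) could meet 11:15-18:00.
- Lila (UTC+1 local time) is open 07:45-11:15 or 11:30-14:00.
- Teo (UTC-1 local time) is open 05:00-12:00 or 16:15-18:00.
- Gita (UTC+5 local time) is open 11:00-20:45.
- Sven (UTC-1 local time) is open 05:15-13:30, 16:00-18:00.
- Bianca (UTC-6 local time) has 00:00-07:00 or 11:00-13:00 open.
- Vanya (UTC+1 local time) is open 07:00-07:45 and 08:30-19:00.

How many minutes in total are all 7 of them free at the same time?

Yuki in UTC: 06:15-13:00 (subtract 5h to convert from UTC+5).
Lila in UTC: 06:45-10:15, 10:30-13:00 (subtract 1h to convert from UTC+1).
Teo in UTC: 06:00-13:00, 17:15-19:00 (add 1h to convert from UTC-1).
Gita in UTC: 06:00-15:45 (subtract 5h to convert from UTC+5).
Sven in UTC: 06:15-14:30, 17:00-19:00 (add 1h to convert from UTC-1).
Bianca in UTC: 06:00-13:00, 17:00-19:00 (add 6h to convert from UTC-6).
Vanya in UTC: 06:00-06:45, 07:30-18:00 (subtract 1h to convert from UTC+1).
Yuki ∩ Lila: 06:45-10:15, 10:30-13:00.
Yuki ∩ Lila ∩ Teo: 06:45-10:15, 10:30-13:00.
Yuki ∩ Lila ∩ Teo ∩ Gita: 06:45-10:15, 10:30-13:00.
Yuki ∩ Lila ∩ Teo ∩ Gita ∩ Sven: 06:45-10:15, 10:30-13:00.
Yuki ∩ Lila ∩ Teo ∩ Gita ∩ Sven ∩ Bianca: 06:45-10:15, 10:30-13:00.
Yuki ∩ Lila ∩ Teo ∩ Gita ∩ Sven ∩ Bianca ∩ Vanya: 07:30-10:15, 10:30-13:00.
Summing the common windows: 165 + 150 = 315 minutes.

315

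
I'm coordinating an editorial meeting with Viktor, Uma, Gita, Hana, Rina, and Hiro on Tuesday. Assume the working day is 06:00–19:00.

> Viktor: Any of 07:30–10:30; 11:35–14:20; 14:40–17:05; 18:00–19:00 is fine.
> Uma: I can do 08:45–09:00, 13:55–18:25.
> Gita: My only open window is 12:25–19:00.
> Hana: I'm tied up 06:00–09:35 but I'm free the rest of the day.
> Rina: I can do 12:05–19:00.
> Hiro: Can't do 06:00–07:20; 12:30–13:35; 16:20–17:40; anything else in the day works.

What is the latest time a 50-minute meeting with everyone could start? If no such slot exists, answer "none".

Viktor free: 07:30-10:30, 11:35-14:20, 14:40-17:05, 18:00-19:00.
Uma free: 08:45-09:00, 13:55-18:25.
Gita free: 12:25-19:00.
Hana free: 09:35-19:00 (invert busy blocks within the working day).
Rina free: 12:05-19:00.
Hiro free: 07:20-12:30, 13:35-16:20, 17:40-19:00 (invert busy blocks within the working day).
Viktor ∩ Uma: 08:45-09:00, 13:55-14:20, 14:40-17:05, 18:00-18:25.
Viktor ∩ Uma ∩ Gita: 13:55-14:20, 14:40-17:05, 18:00-18:25.
Viktor ∩ Uma ∩ Gita ∩ Hana: 13:55-14:20, 14:40-17:05, 18:00-18:25.
Viktor ∩ Uma ∩ Gita ∩ Hana ∩ Rina: 13:55-14:20, 14:40-17:05, 18:00-18:25.
Viktor ∩ Uma ∩ Gita ∩ Hana ∩ Rina ∩ Hiro: 13:55-14:20, 14:40-16:20, 18:00-18:25.
The last common window of at least 50 minutes is 14:40-16:20; a 50-minute meeting can start as late as 15:30 and still end by 16:20.

15:30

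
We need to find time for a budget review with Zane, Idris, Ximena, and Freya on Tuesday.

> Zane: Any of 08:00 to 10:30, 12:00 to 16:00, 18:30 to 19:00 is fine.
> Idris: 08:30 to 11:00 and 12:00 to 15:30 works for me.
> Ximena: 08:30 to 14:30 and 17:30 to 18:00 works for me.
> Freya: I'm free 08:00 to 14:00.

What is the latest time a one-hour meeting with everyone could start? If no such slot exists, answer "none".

Zane ∩ Idris: 08:30-10:30, 12:00-15:30.
Zane ∩ Idris ∩ Ximena: 08:30-10:30, 12:00-14:30.
Zane ∩ Idris ∩ Ximena ∩ Freya: 08:30-10:30, 12:00-14:00.
The last common window of at least 60 minutes is 12:00-14:00; a 60-minute meeting can start as late as 13:00 and still end by 14:00.

13:00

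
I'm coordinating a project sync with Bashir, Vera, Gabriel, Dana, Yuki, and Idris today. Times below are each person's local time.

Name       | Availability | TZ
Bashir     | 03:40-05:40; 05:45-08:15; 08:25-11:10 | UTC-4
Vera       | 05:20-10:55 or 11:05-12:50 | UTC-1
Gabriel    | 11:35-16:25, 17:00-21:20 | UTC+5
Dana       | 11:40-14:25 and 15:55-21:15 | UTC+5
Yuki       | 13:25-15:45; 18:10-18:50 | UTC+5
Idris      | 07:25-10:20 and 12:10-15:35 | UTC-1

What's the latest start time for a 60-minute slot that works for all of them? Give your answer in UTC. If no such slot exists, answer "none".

08:25

Bashir in UTC: 07:40-09:40, 09:45-12:15, 12:25-15:10 (add 4h to convert from UTC-4).
Vera in UTC: 06:20-11:55, 12:05-13:50 (add 1h to convert from UTC-1).
Gabriel in UTC: 06:35-11:25, 12:00-16:20 (subtract 5h to convert from UTC+5).
Dana in UTC: 06:40-09:25, 10:55-16:15 (subtract 5h to convert from UTC+5).
Yuki in UTC: 08:25-10:45, 13:10-13:50 (subtract 5h to convert from UTC+5).
Idris in UTC: 08:25-11:20, 13:10-16:35 (add 1h to convert from UTC-1).
Bashir ∩ Vera: 07:40-09:40, 09:45-11:55, 12:05-12:15, 12:25-13:50.
Bashir ∩ Vera ∩ Gabriel: 07:40-09:40, 09:45-11:25, 12:05-12:15, 12:25-13:50.
Bashir ∩ Vera ∩ Gabriel ∩ Dana: 07:40-09:25, 10:55-11:25, 12:05-12:15, 12:25-13:50.
Bashir ∩ Vera ∩ Gabriel ∩ Dana ∩ Yuki: 08:25-09:25, 13:10-13:50.
Bashir ∩ Vera ∩ Gabriel ∩ Dana ∩ Yuki ∩ Idris: 08:25-09:25, 13:10-13:50.
So the common availability across everyone is 08:25-09:25, 13:10-13:50.
The last common window of at least 60 minutes is 08:25-09:25; a 60-minute meeting can start as late as 08:25 and still end by 09:25.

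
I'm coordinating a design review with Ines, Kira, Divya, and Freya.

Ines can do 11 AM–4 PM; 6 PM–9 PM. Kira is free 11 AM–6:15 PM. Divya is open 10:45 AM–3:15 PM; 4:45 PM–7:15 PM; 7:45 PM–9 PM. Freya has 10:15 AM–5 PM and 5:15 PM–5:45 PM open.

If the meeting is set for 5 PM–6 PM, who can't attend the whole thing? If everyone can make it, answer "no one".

Freya, Ines

Ines: not fully free for 17:00-18:00. Kira: free for 17:00-18:00. Divya: free for 17:00-18:00. Freya: not fully free for 17:00-18:00.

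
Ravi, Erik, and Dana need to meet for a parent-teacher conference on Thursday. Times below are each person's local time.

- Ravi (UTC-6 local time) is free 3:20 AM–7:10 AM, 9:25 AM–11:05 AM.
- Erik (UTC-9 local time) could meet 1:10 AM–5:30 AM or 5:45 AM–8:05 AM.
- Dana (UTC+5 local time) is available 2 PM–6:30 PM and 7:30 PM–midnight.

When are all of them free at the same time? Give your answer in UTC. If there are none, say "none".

10:10-13:10, 15:25-17:05

Ravi in UTC: 09:20-13:10, 15:25-17:05 (add 6h to convert from UTC-6).
Erik in UTC: 10:10-14:30, 14:45-17:05 (add 9h to convert from UTC-9).
Dana in UTC: 09:00-13:30, 14:30-19:00 (subtract 5h to convert from UTC+5).
Ravi ∩ Erik: 10:10-13:10, 15:25-17:05.
Ravi ∩ Erik ∩ Dana: 10:10-13:10, 15:25-17:05.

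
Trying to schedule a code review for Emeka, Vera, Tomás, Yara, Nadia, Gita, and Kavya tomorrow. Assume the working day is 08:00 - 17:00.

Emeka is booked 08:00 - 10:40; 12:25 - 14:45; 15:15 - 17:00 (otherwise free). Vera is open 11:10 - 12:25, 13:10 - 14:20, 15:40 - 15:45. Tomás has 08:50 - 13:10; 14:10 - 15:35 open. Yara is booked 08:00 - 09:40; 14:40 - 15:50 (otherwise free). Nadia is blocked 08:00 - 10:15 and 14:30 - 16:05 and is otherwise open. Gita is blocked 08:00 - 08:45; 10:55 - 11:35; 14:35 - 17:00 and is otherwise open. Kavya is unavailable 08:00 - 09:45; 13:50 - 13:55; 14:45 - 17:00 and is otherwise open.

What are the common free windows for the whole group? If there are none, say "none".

11:35-12:25

Emeka free: 10:40-12:25, 14:45-15:15 (invert busy blocks within the working day).
Vera free: 11:10-12:25, 13:10-14:20, 15:40-15:45.
Tomás free: 08:50-13:10, 14:10-15:35.
Yara free: 09:40-14:40, 15:50-17:00 (invert busy blocks within the working day).
Nadia free: 10:15-14:30, 16:05-17:00 (invert busy blocks within the working day).
Gita free: 08:45-10:55, 11:35-14:35 (invert busy blocks within the working day).
Kavya free: 09:45-13:50, 13:55-14:45 (invert busy blocks within the working day).
Emeka ∩ Vera: 11:10-12:25.
Emeka ∩ Vera ∩ Tomás: 11:10-12:25.
Emeka ∩ Vera ∩ Tomás ∩ Yara: 11:10-12:25.
Emeka ∩ Vera ∩ Tomás ∩ Yara ∩ Nadia: 11:10-12:25.
Emeka ∩ Vera ∩ Tomás ∩ Yara ∩ Nadia ∩ Gita: 11:35-12:25.
Emeka ∩ Vera ∩ Tomás ∩ Yara ∩ Nadia ∩ Gita ∩ Kavya: 11:35-12:25.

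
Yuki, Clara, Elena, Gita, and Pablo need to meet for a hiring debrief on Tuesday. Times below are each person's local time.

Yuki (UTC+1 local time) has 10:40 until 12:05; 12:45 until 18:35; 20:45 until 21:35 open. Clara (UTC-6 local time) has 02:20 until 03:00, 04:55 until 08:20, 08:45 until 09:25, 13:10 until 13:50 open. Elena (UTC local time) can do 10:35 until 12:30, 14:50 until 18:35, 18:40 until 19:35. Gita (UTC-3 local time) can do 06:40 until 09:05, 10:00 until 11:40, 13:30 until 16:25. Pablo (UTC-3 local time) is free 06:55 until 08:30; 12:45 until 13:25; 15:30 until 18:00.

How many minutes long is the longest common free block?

Yuki in UTC: 09:40-11:05, 11:45-17:35, 19:45-20:35 (subtract 1h to convert from UTC+1).
Clara in UTC: 08:20-09:00, 10:55-14:20, 14:45-15:25, 19:10-19:50 (add 6h to convert from UTC-6).
Elena in UTC: 10:35-12:30, 14:50-18:35, 18:40-19:35.
Gita in UTC: 09:40-12:05, 13:00-14:40, 16:30-19:25 (add 3h to convert from UTC-3).
Pablo in UTC: 09:55-11:30, 15:45-16:25, 18:30-21:00 (add 3h to convert from UTC-3).
Yuki ∩ Clara: 10:55-11:05, 11:45-14:20, 14:45-15:25, 19:45-19:50.
Yuki ∩ Clara ∩ Elena: 10:55-11:05, 11:45-12:30, 14:50-15:25.
Yuki ∩ Clara ∩ Elena ∩ Gita: 10:55-11:05, 11:45-12:05.
Yuki ∩ Clara ∩ Elena ∩ Gita ∩ Pablo: 10:55-11:05.
Those are the intersection windows.
The longest is 10:55-11:05 at 10 minutes.

10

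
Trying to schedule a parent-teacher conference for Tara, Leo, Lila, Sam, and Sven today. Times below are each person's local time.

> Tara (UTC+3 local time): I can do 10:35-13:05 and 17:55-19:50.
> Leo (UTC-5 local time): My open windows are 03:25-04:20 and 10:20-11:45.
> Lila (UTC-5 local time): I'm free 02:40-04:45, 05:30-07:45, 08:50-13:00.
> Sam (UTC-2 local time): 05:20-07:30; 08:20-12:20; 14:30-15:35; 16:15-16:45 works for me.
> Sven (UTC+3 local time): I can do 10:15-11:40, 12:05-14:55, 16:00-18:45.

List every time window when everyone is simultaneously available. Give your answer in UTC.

08:25-08:40, 09:05-09:20

Tara in UTC: 07:35-10:05, 14:55-16:50 (subtract 3h to convert from UTC+3).
Leo in UTC: 08:25-09:20, 15:20-16:45 (add 5h to convert from UTC-5).
Lila in UTC: 07:40-09:45, 10:30-12:45, 13:50-18:00 (add 5h to convert from UTC-5).
Sam in UTC: 07:20-09:30, 10:20-14:20, 16:30-17:35, 18:15-18:45 (add 2h to convert from UTC-2).
Sven in UTC: 07:15-08:40, 09:05-11:55, 13:00-15:45 (subtract 3h to convert from UTC+3).
Tara ∩ Leo: 08:25-09:20, 15:20-16:45.
Tara ∩ Leo ∩ Lila: 08:25-09:20, 15:20-16:45.
Tara ∩ Leo ∩ Lila ∩ Sam: 08:25-09:20, 16:30-16:45.
Tara ∩ Leo ∩ Lila ∩ Sam ∩ Sven: 08:25-08:40, 09:05-09:20.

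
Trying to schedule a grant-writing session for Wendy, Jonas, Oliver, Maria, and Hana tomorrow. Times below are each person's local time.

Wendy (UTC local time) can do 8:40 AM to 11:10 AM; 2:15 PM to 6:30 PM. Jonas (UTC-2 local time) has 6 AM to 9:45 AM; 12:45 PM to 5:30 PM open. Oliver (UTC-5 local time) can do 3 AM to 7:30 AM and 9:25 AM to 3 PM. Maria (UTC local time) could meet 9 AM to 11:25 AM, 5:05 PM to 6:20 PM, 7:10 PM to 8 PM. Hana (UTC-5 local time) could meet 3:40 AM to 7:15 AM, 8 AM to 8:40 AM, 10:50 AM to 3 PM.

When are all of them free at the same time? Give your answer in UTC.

Wendy in UTC: 08:40-11:10, 14:15-18:30.
Jonas in UTC: 08:00-11:45, 14:45-19:30 (add 2h to convert from UTC-2).
Oliver in UTC: 08:00-12:30, 14:25-20:00 (add 5h to convert from UTC-5).
Maria in UTC: 09:00-11:25, 17:05-18:20, 19:10-20:00.
Hana in UTC: 08:40-12:15, 13:00-13:40, 15:50-20:00 (add 5h to convert from UTC-5).
Wendy ∩ Jonas: 08:40-11:10, 14:45-18:30.
Wendy ∩ Jonas ∩ Oliver: 08:40-11:10, 14:45-18:30.
Wendy ∩ Jonas ∩ Oliver ∩ Maria: 09:00-11:10, 17:05-18:20.
Wendy ∩ Jonas ∩ Oliver ∩ Maria ∩ Hana: 09:00-11:10, 17:05-18:20.

09:00-11:10, 17:05-18:20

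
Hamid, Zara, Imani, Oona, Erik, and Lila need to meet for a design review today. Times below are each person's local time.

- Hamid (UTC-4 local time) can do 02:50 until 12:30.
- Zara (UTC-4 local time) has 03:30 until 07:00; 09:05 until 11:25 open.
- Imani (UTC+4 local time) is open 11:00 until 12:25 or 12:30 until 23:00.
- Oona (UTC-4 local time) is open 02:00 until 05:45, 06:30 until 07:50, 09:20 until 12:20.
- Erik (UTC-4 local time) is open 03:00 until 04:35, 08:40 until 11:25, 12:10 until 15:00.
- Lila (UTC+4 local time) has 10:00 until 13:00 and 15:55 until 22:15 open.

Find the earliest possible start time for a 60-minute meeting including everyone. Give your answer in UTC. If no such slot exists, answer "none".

13:20

Hamid in UTC: 06:50-16:30 (add 4h to convert from UTC-4).
Zara in UTC: 07:30-11:00, 13:05-15:25 (add 4h to convert from UTC-4).
Imani in UTC: 07:00-08:25, 08:30-19:00 (subtract 4h to convert from UTC+4).
Oona in UTC: 06:00-09:45, 10:30-11:50, 13:20-16:20 (add 4h to convert from UTC-4).
Erik in UTC: 07:00-08:35, 12:40-15:25, 16:10-19:00 (add 4h to convert from UTC-4).
Lila in UTC: 06:00-09:00, 11:55-18:15 (subtract 4h to convert from UTC+4).
Hamid ∩ Zara: 07:30-11:00, 13:05-15:25.
Hamid ∩ Zara ∩ Imani: 07:30-08:25, 08:30-11:00, 13:05-15:25.
Hamid ∩ Zara ∩ Imani ∩ Oona: 07:30-08:25, 08:30-09:45, 10:30-11:00, 13:20-15:25.
Hamid ∩ Zara ∩ Imani ∩ Oona ∩ Erik: 07:30-08:25, 08:30-08:35, 13:20-15:25.
Hamid ∩ Zara ∩ Imani ∩ Oona ∩ Erik ∩ Lila: 07:30-08:25, 08:30-08:35, 13:20-15:25.
So the common availability across everyone is 07:30-08:25, 08:30-08:35, 13:20-15:25.
The first common window of at least 60 minutes is 13:20-15:25, so the earliest start is 13:20.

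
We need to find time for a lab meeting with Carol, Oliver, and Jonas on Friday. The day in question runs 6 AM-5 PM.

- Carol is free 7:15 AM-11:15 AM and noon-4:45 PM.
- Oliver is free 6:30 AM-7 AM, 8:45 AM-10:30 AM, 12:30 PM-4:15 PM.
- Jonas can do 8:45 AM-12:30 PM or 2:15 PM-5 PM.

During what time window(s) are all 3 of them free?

08:45-10:30, 14:15-16:15

Carol ∩ Oliver: 08:45-10:30, 12:30-16:15.
Carol ∩ Oliver ∩ Jonas: 08:45-10:30, 14:15-16:15.
Those are the intersection windows.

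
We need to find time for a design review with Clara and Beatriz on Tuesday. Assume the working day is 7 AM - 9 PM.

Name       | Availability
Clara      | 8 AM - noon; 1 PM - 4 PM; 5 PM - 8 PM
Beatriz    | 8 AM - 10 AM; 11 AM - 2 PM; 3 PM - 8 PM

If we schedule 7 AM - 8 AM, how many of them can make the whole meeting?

nobody can make the full 07:00-08:00 slot — that's 0.

0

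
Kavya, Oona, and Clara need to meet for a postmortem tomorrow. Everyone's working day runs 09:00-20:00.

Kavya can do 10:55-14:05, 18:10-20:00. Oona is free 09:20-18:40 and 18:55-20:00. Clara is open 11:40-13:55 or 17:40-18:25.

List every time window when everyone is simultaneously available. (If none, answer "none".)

11:40-13:55, 18:10-18:25

Kavya ∩ Oona: 10:55-14:05, 18:10-18:40, 18:55-20:00.
Kavya ∩ Oona ∩ Clara: 11:40-13:55, 18:10-18:25.
Those are the intersection windows.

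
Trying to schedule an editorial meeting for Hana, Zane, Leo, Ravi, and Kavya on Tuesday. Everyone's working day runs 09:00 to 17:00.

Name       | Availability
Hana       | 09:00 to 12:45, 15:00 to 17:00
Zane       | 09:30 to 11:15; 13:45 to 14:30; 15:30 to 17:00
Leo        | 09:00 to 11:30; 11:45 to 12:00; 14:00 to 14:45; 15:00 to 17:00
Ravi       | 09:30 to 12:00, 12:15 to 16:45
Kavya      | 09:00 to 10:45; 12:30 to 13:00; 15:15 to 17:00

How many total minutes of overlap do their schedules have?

Hana ∩ Zane: 09:30-11:15, 15:30-17:00.
Hana ∩ Zane ∩ Leo: 09:30-11:15, 15:30-17:00.
Hana ∩ Zane ∩ Leo ∩ Ravi: 09:30-11:15, 15:30-16:45.
Hana ∩ Zane ∩ Leo ∩ Ravi ∩ Kavya: 09:30-10:45, 15:30-16:45.
Summing the common windows: 75 + 75 = 150 minutes.

150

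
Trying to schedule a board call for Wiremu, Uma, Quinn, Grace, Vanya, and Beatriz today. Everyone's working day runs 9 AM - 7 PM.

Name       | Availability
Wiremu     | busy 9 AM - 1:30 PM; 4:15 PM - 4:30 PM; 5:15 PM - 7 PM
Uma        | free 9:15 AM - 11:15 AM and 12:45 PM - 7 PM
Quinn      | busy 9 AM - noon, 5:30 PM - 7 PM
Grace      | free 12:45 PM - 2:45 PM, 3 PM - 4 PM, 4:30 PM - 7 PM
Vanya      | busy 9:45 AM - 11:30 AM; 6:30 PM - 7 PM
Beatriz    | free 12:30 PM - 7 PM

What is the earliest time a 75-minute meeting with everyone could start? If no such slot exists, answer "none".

Wiremu free: 13:30-16:15, 16:30-17:15 (invert busy blocks within the working day).
Uma free: 09:15-11:15, 12:45-19:00.
Quinn free: 12:00-17:30 (invert busy blocks within the working day).
Grace free: 12:45-14:45, 15:00-16:00, 16:30-19:00.
Vanya free: 09:00-09:45, 11:30-18:30 (invert busy blocks within the working day).
Beatriz free: 12:30-19:00.
Wiremu ∩ Uma: 13:30-16:15, 16:30-17:15.
Wiremu ∩ Uma ∩ Quinn: 13:30-16:15, 16:30-17:15.
Wiremu ∩ Uma ∩ Quinn ∩ Grace: 13:30-14:45, 15:00-16:00, 16:30-17:15.
Wiremu ∩ Uma ∩ Quinn ∩ Grace ∩ Vanya: 13:30-14:45, 15:00-16:00, 16:30-17:15.
Wiremu ∩ Uma ∩ Quinn ∩ Grace ∩ Vanya ∩ Beatriz: 13:30-14:45, 15:00-16:00, 16:30-17:15.
The first common window of at least 75 minutes is 13:30-14:45, so the earliest start is 13:30.

13:30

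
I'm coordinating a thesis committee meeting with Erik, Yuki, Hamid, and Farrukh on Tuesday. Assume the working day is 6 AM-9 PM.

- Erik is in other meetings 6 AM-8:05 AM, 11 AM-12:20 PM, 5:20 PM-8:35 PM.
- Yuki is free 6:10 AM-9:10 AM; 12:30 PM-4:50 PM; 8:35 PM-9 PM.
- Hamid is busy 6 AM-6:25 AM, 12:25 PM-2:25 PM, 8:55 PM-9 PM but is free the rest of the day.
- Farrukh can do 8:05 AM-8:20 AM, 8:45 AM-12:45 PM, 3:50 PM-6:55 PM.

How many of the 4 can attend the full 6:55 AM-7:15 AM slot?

2

Erik free: 08:05-11:00, 12:20-17:20, 20:35-21:00 (invert busy blocks within the working day).
Yuki free: 06:10-09:10, 12:30-16:50, 20:35-21:00.
Hamid free: 06:25-12:25, 14:25-20:55 (invert busy blocks within the working day).
Farrukh free: 08:05-08:20, 08:45-12:45, 15:50-18:55.
Yuki and Hamid can make the full 06:55-07:15 slot — that's 2.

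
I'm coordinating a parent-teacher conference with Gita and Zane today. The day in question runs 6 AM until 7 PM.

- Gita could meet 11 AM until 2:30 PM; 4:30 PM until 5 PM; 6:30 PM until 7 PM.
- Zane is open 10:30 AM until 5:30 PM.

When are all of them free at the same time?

Gita ∩ Zane: 11:00-14:30, 16:30-17:00.
Those are the intersection windows.

11:00-14:30, 16:30-17:00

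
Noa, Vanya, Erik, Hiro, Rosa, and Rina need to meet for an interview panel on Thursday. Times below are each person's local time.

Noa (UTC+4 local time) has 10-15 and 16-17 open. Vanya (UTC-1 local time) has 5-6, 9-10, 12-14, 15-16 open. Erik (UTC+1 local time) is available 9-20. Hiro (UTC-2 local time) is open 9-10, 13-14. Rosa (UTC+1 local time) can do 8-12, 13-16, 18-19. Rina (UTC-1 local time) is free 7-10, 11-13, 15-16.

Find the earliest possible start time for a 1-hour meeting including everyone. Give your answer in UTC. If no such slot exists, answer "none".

Noa in UTC: 06:00-11:00, 12:00-13:00 (subtract 4h to convert from UTC+4).
Vanya in UTC: 06:00-07:00, 10:00-11:00, 13:00-15:00, 16:00-17:00 (add 1h to convert from UTC-1).
Erik in UTC: 08:00-19:00 (subtract 1h to convert from UTC+1).
Hiro in UTC: 11:00-12:00, 15:00-16:00 (add 2h to convert from UTC-2).
Rosa in UTC: 07:00-11:00, 12:00-15:00, 17:00-18:00 (subtract 1h to convert from UTC+1).
Rina in UTC: 08:00-11:00, 12:00-14:00, 16:00-17:00 (add 1h to convert from UTC-1).
Noa ∩ Vanya: 06:00-07:00, 10:00-11:00.
Noa ∩ Vanya ∩ Erik: 10:00-11:00.
Noa ∩ Vanya ∩ Erik ∩ Hiro: ∅.
Noa ∩ Vanya ∩ Erik ∩ Hiro ∩ Rosa: ∅.
Noa ∩ Vanya ∩ Erik ∩ Hiro ∩ Rosa ∩ Rina: ∅.
There is no time when everyone is free.
No common window is at least 60 minutes long.

none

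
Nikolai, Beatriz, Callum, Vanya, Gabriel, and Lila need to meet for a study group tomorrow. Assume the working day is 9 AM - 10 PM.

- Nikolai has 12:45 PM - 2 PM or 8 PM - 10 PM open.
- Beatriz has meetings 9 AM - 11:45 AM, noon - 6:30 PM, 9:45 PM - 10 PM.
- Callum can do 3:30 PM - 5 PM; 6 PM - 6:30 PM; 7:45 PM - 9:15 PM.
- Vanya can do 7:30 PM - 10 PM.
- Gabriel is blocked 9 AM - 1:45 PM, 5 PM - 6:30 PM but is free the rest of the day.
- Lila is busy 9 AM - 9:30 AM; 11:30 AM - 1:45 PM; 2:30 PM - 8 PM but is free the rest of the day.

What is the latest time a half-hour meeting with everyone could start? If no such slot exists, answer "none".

20:45

Nikolai free: 12:45-14:00, 20:00-22:00.
Beatriz free: 11:45-12:00, 18:30-21:45 (invert busy blocks within the working day).
Callum free: 15:30-17:00, 18:00-18:30, 19:45-21:15.
Vanya free: 19:30-22:00.
Gabriel free: 13:45-17:00, 18:30-22:00 (invert busy blocks within the working day).
Lila free: 09:30-11:30, 13:45-14:30, 20:00-22:00 (invert busy blocks within the working day).
Nikolai ∩ Beatriz: 20:00-21:45.
Nikolai ∩ Beatriz ∩ Callum: 20:00-21:15.
Nikolai ∩ Beatriz ∩ Callum ∩ Vanya: 20:00-21:15.
Nikolai ∩ Beatriz ∩ Callum ∩ Vanya ∩ Gabriel: 20:00-21:15.
Nikolai ∩ Beatriz ∩ Callum ∩ Vanya ∩ Gabriel ∩ Lila: 20:00-21:15.
The last common window of at least 30 minutes is 20:00-21:15; a 30-minute meeting can start as late as 20:45 and still end by 21:15.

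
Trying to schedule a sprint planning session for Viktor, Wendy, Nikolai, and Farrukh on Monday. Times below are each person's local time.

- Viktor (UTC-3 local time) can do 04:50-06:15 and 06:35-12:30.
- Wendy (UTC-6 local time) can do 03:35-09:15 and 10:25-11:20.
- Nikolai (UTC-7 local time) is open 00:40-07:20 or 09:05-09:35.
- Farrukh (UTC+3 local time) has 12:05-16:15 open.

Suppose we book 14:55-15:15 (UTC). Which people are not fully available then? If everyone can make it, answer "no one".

Viktor in UTC: 07:50-09:15, 09:35-15:30 (add 3h to convert from UTC-3).
Wendy in UTC: 09:35-15:15, 16:25-17:20 (add 6h to convert from UTC-6).
Nikolai in UTC: 07:40-14:20, 16:05-16:35 (add 7h to convert from UTC-7).
Farrukh in UTC: 09:05-13:15 (subtract 3h to convert from UTC+3).
Viktor: free for 14:55-15:15. Wendy: free for 14:55-15:15. Nikolai: not fully free for 14:55-15:15. Farrukh: not fully free for 14:55-15:15.

Farrukh, Nikolai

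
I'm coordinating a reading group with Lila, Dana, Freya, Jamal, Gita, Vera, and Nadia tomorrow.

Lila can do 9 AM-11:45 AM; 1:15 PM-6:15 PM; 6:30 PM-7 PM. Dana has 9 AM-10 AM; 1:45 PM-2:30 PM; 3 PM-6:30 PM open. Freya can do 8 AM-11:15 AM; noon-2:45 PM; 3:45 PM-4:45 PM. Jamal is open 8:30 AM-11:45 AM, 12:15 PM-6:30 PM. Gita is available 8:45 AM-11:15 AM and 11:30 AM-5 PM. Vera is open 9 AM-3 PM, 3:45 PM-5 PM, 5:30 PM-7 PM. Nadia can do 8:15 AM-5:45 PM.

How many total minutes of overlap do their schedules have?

165

Lila ∩ Dana: 09:00-10:00, 13:45-14:30, 15:00-18:15.
Lila ∩ Dana ∩ Freya: 09:00-10:00, 13:45-14:30, 15:45-16:45.
Lila ∩ Dana ∩ Freya ∩ Jamal: 09:00-10:00, 13:45-14:30, 15:45-16:45.
Lila ∩ Dana ∩ Freya ∩ Jamal ∩ Gita: 09:00-10:00, 13:45-14:30, 15:45-16:45.
Lila ∩ Dana ∩ Freya ∩ Jamal ∩ Gita ∩ Vera: 09:00-10:00, 13:45-14:30, 15:45-16:45.
Lila ∩ Dana ∩ Freya ∩ Jamal ∩ Gita ∩ Vera ∩ Nadia: 09:00-10:00, 13:45-14:30, 15:45-16:45.
Summing the common windows: 60 + 45 + 60 = 165 minutes.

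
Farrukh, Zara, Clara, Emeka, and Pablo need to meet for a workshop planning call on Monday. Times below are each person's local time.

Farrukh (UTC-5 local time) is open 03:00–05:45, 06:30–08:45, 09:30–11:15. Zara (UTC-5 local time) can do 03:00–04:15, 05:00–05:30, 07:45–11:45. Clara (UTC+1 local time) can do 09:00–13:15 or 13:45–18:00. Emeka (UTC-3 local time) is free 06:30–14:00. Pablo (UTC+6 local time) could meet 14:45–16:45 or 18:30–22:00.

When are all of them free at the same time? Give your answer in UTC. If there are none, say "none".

10:00-10:30, 12:45-13:45, 14:30-16:00

Farrukh in UTC: 08:00-10:45, 11:30-13:45, 14:30-16:15 (add 5h to convert from UTC-5).
Zara in UTC: 08:00-09:15, 10:00-10:30, 12:45-16:45 (add 5h to convert from UTC-5).
Clara in UTC: 08:00-12:15, 12:45-17:00 (subtract 1h to convert from UTC+1).
Emeka in UTC: 09:30-17:00 (add 3h to convert from UTC-3).
Pablo in UTC: 08:45-10:45, 12:30-16:00 (subtract 6h to convert from UTC+6).
Farrukh ∩ Zara: 08:00-09:15, 10:00-10:30, 12:45-13:45, 14:30-16:15.
Farrukh ∩ Zara ∩ Clara: 08:00-09:15, 10:00-10:30, 12:45-13:45, 14:30-16:15.
Farrukh ∩ Zara ∩ Clara ∩ Emeka: 10:00-10:30, 12:45-13:45, 14:30-16:15.
Farrukh ∩ Zara ∩ Clara ∩ Emeka ∩ Pablo: 10:00-10:30, 12:45-13:45, 14:30-16:00.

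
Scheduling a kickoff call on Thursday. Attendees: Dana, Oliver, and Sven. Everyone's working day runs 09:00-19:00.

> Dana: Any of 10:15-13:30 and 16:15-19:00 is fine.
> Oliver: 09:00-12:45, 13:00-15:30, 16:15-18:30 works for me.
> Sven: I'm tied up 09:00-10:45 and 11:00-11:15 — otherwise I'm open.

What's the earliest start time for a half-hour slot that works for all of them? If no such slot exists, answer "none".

11:15

Dana free: 10:15-13:30, 16:15-19:00.
Oliver free: 09:00-12:45, 13:00-15:30, 16:15-18:30.
Sven free: 10:45-11:00, 11:15-19:00 (invert busy blocks within the working day).
Dana ∩ Oliver: 10:15-12:45, 13:00-13:30, 16:15-18:30.
Dana ∩ Oliver ∩ Sven: 10:45-11:00, 11:15-12:45, 13:00-13:30, 16:15-18:30.
The first common window of at least 30 minutes is 11:15-12:45, so the earliest start is 11:15.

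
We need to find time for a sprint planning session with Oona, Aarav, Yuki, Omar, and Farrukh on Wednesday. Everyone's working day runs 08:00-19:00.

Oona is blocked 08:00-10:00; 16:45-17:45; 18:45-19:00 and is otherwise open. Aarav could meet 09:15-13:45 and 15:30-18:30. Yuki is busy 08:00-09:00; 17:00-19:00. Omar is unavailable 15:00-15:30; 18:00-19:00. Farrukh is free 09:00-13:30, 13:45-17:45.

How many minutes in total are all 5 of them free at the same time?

285

Oona free: 10:00-16:45, 17:45-18:45 (invert busy blocks within the working day).
Aarav free: 09:15-13:45, 15:30-18:30.
Yuki free: 09:00-17:00 (invert busy blocks within the working day).
Omar free: 08:00-15:00, 15:30-18:00 (invert busy blocks within the working day).
Farrukh free: 09:00-13:30, 13:45-17:45.
Oona ∩ Aarav: 10:00-13:45, 15:30-16:45, 17:45-18:30.
Oona ∩ Aarav ∩ Yuki: 10:00-13:45, 15:30-16:45.
Oona ∩ Aarav ∩ Yuki ∩ Omar: 10:00-13:45, 15:30-16:45.
Oona ∩ Aarav ∩ Yuki ∩ Omar ∩ Farrukh: 10:00-13:30, 15:30-16:45.
Summing the common windows: 210 + 75 = 285 minutes.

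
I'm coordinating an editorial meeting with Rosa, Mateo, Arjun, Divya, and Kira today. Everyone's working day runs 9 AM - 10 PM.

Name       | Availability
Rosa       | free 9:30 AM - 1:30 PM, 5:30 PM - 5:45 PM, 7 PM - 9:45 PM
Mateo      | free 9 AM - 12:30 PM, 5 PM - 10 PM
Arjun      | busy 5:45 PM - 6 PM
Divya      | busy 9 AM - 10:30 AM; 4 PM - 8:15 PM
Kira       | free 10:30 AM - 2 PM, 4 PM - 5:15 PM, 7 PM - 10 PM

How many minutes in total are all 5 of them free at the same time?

210

Rosa free: 09:30-13:30, 17:30-17:45, 19:00-21:45.
Mateo free: 09:00-12:30, 17:00-22:00.
Arjun free: 09:00-17:45, 18:00-22:00 (invert busy blocks within the working day).
Divya free: 10:30-16:00, 20:15-22:00 (invert busy blocks within the working day).
Kira free: 10:30-14:00, 16:00-17:15, 19:00-22:00.
Rosa ∩ Mateo: 09:30-12:30, 17:30-17:45, 19:00-21:45.
Rosa ∩ Mateo ∩ Arjun: 09:30-12:30, 17:30-17:45, 19:00-21:45.
Rosa ∩ Mateo ∩ Arjun ∩ Divya: 10:30-12:30, 20:15-21:45.
Rosa ∩ Mateo ∩ Arjun ∩ Divya ∩ Kira: 10:30-12:30, 20:15-21:45.
Summing the common windows: 120 + 90 = 210 minutes.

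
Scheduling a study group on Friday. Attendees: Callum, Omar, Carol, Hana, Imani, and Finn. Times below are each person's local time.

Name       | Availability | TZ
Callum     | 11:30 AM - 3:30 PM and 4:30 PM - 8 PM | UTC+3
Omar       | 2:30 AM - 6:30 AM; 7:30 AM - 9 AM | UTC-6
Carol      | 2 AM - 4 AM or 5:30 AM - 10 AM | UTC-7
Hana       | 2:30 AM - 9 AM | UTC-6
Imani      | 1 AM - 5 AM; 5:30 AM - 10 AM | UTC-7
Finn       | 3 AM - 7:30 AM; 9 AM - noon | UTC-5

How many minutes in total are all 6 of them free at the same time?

Callum in UTC: 08:30-12:30, 13:30-17:00 (subtract 3h to convert from UTC+3).
Omar in UTC: 08:30-12:30, 13:30-15:00 (add 6h to convert from UTC-6).
Carol in UTC: 09:00-11:00, 12:30-17:00 (add 7h to convert from UTC-7).
Hana in UTC: 08:30-15:00 (add 6h to convert from UTC-6).
Imani in UTC: 08:00-12:00, 12:30-17:00 (add 7h to convert from UTC-7).
Finn in UTC: 08:00-12:30, 14:00-17:00 (add 5h to convert from UTC-5).
Callum ∩ Omar: 08:30-12:30, 13:30-15:00.
Callum ∩ Omar ∩ Carol: 09:00-11:00, 13:30-15:00.
Callum ∩ Omar ∩ Carol ∩ Hana: 09:00-11:00, 13:30-15:00.
Callum ∩ Omar ∩ Carol ∩ Hana ∩ Imani: 09:00-11:00, 13:30-15:00.
Callum ∩ Omar ∩ Carol ∩ Hana ∩ Imani ∩ Finn: 09:00-11:00, 14:00-15:00.
Summing the common windows: 120 + 60 = 180 minutes.

180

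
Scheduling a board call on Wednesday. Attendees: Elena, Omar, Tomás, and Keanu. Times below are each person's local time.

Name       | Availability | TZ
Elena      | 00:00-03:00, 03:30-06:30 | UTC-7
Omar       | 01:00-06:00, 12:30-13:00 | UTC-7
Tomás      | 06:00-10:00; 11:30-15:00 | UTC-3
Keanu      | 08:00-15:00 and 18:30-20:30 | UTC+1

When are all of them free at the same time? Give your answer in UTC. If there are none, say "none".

09:00-10:00, 10:30-13:00

Elena in UTC: 07:00-10:00, 10:30-13:30 (add 7h to convert from UTC-7).
Omar in UTC: 08:00-13:00, 19:30-20:00 (add 7h to convert from UTC-7).
Tomás in UTC: 09:00-13:00, 14:30-18:00 (add 3h to convert from UTC-3).
Keanu in UTC: 07:00-14:00, 17:30-19:30 (subtract 1h to convert from UTC+1).
Elena ∩ Omar: 08:00-10:00, 10:30-13:00.
Elena ∩ Omar ∩ Tomás: 09:00-10:00, 10:30-13:00.
Elena ∩ Omar ∩ Tomás ∩ Keanu: 09:00-10:00, 10:30-13:00.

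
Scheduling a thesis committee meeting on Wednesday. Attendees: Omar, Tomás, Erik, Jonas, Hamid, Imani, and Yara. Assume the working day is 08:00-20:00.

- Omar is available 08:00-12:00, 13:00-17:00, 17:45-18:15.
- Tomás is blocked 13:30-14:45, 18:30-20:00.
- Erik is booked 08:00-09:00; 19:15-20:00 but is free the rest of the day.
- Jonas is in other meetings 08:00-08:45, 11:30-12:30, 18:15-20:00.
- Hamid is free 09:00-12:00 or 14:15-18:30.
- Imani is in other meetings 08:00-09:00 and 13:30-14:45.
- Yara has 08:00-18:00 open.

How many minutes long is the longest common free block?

150

Omar free: 08:00-12:00, 13:00-17:00, 17:45-18:15.
Tomás free: 08:00-13:30, 14:45-18:30 (invert busy blocks within the working day).
Erik free: 09:00-19:15 (invert busy blocks within the working day).
Jonas free: 08:45-11:30, 12:30-18:15 (invert busy blocks within the working day).
Hamid free: 09:00-12:00, 14:15-18:30.
Imani free: 09:00-13:30, 14:45-20:00 (invert busy blocks within the working day).
Yara free: 08:00-18:00.
Omar ∩ Tomás: 08:00-12:00, 13:00-13:30, 14:45-17:00, 17:45-18:15.
Omar ∩ Tomás ∩ Erik: 09:00-12:00, 13:00-13:30, 14:45-17:00, 17:45-18:15.
Omar ∩ Tomás ∩ Erik ∩ Jonas: 09:00-11:30, 13:00-13:30, 14:45-17:00, 17:45-18:15.
Omar ∩ Tomás ∩ Erik ∩ Jonas ∩ Hamid: 09:00-11:30, 14:45-17:00, 17:45-18:15.
Omar ∩ Tomás ∩ Erik ∩ Jonas ∩ Hamid ∩ Imani: 09:00-11:30, 14:45-17:00, 17:45-18:15.
Omar ∩ Tomás ∩ Erik ∩ Jonas ∩ Hamid ∩ Imani ∩ Yara: 09:00-11:30, 14:45-17:00, 17:45-18:00.
The longest is 09:00-11:30 at 150 minutes.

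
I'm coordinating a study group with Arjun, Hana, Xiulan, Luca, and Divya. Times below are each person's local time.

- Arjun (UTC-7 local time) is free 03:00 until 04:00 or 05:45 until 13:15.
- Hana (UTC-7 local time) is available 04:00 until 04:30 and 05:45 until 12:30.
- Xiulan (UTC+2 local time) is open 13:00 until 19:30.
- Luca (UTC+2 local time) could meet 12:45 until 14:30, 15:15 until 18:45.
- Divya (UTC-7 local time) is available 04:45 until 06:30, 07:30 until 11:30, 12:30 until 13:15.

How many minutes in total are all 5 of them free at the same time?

Arjun in UTC: 10:00-11:00, 12:45-20:15 (add 7h to convert from UTC-7).
Hana in UTC: 11:00-11:30, 12:45-19:30 (add 7h to convert from UTC-7).
Xiulan in UTC: 11:00-17:30 (subtract 2h to convert from UTC+2).
Luca in UTC: 10:45-12:30, 13:15-16:45 (subtract 2h to convert from UTC+2).
Divya in UTC: 11:45-13:30, 14:30-18:30, 19:30-20:15 (add 7h to convert from UTC-7).
Arjun ∩ Hana: 12:45-19:30.
Arjun ∩ Hana ∩ Xiulan: 12:45-17:30.
Arjun ∩ Hana ∩ Xiulan ∩ Luca: 13:15-16:45.
Arjun ∩ Hana ∩ Xiulan ∩ Luca ∩ Divya: 13:15-13:30, 14:30-16:45.
So the common availability across everyone is 13:15-13:30, 14:30-16:45.
Summing the common windows: 15 + 135 = 150 minutes.

150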